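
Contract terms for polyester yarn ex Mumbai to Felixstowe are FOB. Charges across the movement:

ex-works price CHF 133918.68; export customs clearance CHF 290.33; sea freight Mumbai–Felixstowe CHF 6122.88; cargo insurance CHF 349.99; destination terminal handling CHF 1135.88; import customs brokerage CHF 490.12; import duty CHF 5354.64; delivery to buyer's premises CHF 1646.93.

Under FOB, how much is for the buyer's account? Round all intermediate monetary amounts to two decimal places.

FOB: the seller bears costs until goods are on board at the origin port; the buyer bears freight, insurance and all costs thereafter.
Seller's account: goods 133918.68 + export clearance 290.33 = 134209.01
Buyer's account: freight 6122.88 + insurance 349.99 + destination terminal 1135.88 + brokerage 490.12 + duty 5354.64 + delivery 1646.93 = 15100.44

Buyer's account: CHF 15100.44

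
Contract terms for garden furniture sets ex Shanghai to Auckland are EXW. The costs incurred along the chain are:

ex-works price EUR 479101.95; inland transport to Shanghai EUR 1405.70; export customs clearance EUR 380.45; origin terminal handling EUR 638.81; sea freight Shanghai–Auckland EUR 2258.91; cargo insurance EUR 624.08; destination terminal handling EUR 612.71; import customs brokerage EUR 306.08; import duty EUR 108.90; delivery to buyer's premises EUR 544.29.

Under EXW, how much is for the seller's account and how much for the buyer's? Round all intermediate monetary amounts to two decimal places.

EXW: the seller makes goods available at their premises; the buyer bears all onward costs.
Seller's account: goods 479101.95 = 479101.95
Buyer's account: inland to port 1405.70 + export clearance 380.45 + origin terminal 638.81 + freight 2258.91 + insurance 624.08 + destination terminal 612.71 + brokerage 306.08 + duty 108.90 + delivery 544.29 = 6879.93

Seller: EUR 479101.95; buyer: EUR 6879.93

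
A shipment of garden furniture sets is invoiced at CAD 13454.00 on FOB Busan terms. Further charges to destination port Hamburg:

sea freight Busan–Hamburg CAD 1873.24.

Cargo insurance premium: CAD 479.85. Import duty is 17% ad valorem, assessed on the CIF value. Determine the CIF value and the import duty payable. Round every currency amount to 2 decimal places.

CIF value: CAD 15807.09; import duty: CAD 2687.21

CIF = FOB price + freight + insurance
CIF = 13454.00 + 1873.24 + 479.85 = 15807.09
Import duty = 15807.09 × 17% = 2687.21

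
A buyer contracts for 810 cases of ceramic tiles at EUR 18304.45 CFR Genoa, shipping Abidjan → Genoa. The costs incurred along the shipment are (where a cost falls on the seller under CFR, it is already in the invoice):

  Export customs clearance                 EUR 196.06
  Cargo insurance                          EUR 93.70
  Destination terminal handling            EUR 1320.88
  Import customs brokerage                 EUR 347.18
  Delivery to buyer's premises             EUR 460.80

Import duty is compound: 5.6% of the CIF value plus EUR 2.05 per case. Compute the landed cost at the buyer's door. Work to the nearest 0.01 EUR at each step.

CFR: the seller pays costs through ocean freight to the destination port, but not insurance.
Already in the invoice (seller's account under CFR): export clearance — exclude.
CIF value = CFR price + insurance = 18304.45 + 93.70 = 18398.15
Ad valorem component: 18398.15 × 5.6% = 1030.30
Specific component: 810 × 2.05 = 1660.50
Import duty = 1030.30 + 1660.50 = 2690.80
Buyer bears: insurance 93.70 + destination terminal 1320.88 + brokerage 347.18 + delivery 460.80 + duty 2690.80 = 4913.36
Landed cost = invoice 18304.45 + 4913.36 = 23217.81

Total landed cost: EUR 23217.81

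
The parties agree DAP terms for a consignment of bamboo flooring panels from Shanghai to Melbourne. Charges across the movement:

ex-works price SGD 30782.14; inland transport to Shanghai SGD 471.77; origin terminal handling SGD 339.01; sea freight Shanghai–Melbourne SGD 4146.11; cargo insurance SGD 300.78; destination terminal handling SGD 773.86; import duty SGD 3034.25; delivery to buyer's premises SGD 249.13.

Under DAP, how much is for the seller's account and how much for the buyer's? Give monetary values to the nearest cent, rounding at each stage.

DAP: the seller bears all costs to the named destination except import duty and clearance.
Seller's account: goods 30782.14 + inland to port 471.77 + origin terminal 339.01 + freight 4146.11 + insurance 300.78 + destination terminal 773.86 + delivery 249.13 = 37062.80
Buyer's account: duty 3034.25 = 3034.25

Seller: SGD 37062.80; buyer: SGD 3034.25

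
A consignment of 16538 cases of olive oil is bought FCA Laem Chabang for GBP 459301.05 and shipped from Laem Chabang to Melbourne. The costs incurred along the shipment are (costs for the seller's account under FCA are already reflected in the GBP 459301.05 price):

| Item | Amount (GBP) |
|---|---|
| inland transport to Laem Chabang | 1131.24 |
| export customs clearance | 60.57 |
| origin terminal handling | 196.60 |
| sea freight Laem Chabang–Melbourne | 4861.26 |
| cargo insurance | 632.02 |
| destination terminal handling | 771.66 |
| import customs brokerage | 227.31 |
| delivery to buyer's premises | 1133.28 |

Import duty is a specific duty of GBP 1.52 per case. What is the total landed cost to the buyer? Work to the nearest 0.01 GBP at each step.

Total landed cost: GBP 492260.94

FCA: the seller delivers export-cleared goods to the carrier; the buyer bears costs from that point.
Already in the invoice (seller's account under FCA): inland to port, export clearance — exclude.
CIF value = FCA price + origin terminal + freight + insurance = 459301.05 + 196.60 + 4861.26 + 632.02 = 464990.93
Import duty = 16538 × 1.52 = 25137.76
Buyer bears: origin terminal 196.60 + freight 4861.26 + insurance 632.02 + destination terminal 771.66 + brokerage 227.31 + delivery 1133.28 + duty 25137.76 = 32959.89
Landed cost = invoice 459301.05 + 32959.89 = 492260.94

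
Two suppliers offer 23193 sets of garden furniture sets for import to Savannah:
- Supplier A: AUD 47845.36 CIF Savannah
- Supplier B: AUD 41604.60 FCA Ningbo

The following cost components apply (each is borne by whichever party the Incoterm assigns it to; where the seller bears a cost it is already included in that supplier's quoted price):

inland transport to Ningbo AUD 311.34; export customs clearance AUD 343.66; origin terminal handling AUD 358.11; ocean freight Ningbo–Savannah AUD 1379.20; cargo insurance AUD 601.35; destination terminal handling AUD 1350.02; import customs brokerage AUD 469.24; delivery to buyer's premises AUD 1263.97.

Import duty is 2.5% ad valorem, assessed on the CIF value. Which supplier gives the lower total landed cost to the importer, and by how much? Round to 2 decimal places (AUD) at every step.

Supplier B is cheaper by AUD 3999.65

Supplier A (CIF):
The CIF price already equals the CIF value: 47845.36
Import duty = 47845.36 × 2.5% = 1196.13
Buyer bears (A): 1350.02 + 469.24 + 1263.97 = 3083.23
Landed cost (A) = invoice 47845.36 + 3083.23 + duty 1196.13 = 52124.72
Supplier B (FCA):
CIF value = FCA price + origin terminal + freight + insurance = 41604.60 + 358.11 + 1379.20 + 601.35 = 43943.26
Import duty = 43943.26 × 2.5% = 1098.58
Buyer bears (B): 358.11 + 1379.20 + 601.35 + 1350.02 + 469.24 + 1263.97 = 5421.89
Landed cost (B) = invoice 41604.60 + 5421.89 + duty 1098.58 = 48125.07
Difference = |52124.72 − 48125.07| = 3999.65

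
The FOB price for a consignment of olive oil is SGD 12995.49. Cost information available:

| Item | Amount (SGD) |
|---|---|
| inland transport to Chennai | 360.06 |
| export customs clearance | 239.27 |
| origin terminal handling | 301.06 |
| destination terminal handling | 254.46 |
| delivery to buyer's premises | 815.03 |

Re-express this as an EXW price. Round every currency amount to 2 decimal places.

EXW price: SGD 12095.10

Not relevant to the conversion: destination terminal, delivery — on the buyer under both terms; not part of either seller's price.
From FOB to EXW, the seller no longer bears: inland to port, export clearance, origin terminal.
EXW price = 12995.49 − 360.06 − 239.27 − 301.06 = 12095.10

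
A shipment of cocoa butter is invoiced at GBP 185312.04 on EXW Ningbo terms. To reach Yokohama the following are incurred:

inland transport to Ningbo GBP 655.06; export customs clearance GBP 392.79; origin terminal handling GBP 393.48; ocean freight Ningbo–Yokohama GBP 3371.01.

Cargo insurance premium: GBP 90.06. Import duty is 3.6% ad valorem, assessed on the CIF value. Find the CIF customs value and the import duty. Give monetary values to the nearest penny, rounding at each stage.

CIF value: GBP 190214.44; import duty: GBP 6847.72

CIF = EXW price + pre-shipment costs + freight + insurance
CIF = 185312.04 + 655.06 + 392.79 + 393.48 + 3371.01 + 90.06 = 190214.44
Import duty = 190214.44 × 3.6% = 6847.72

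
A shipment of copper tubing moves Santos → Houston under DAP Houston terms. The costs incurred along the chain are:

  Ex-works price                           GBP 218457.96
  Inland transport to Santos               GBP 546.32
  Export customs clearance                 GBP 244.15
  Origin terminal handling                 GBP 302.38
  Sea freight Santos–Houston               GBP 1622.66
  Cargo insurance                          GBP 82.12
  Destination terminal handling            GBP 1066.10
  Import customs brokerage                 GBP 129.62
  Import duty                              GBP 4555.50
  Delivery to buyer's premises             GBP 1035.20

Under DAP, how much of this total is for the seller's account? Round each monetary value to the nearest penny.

DAP: the seller bears all costs to the named destination except import duty and clearance.
Seller's account: goods 218457.96 + inland to port 546.32 + export clearance 244.15 + origin terminal 302.38 + freight 1622.66 + insurance 82.12 + destination terminal 1066.10 + delivery 1035.20 = 223356.89
Buyer's account: brokerage 129.62 + duty 4555.50 = 4685.12

Seller's account: GBP 223356.89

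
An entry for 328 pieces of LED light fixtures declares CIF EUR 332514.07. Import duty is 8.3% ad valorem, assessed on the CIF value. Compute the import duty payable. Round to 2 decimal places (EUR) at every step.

Import duty = 332514.07 × 8.3% = 27598.67

Import duty: EUR 27598.67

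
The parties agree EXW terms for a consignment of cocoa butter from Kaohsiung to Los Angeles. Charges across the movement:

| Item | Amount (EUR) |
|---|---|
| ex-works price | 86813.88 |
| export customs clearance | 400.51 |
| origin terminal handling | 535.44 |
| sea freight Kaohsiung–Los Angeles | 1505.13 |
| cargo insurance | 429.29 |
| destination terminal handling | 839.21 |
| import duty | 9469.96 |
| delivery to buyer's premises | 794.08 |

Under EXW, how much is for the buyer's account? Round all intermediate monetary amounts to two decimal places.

Buyer's account: EUR 13973.62

EXW: the seller makes goods available at their premises; the buyer bears all onward costs.
Seller's account: goods 86813.88 = 86813.88
Buyer's account: export clearance 400.51 + origin terminal 535.44 + freight 1505.13 + insurance 429.29 + destination terminal 839.21 + duty 9469.96 + delivery 794.08 = 13973.62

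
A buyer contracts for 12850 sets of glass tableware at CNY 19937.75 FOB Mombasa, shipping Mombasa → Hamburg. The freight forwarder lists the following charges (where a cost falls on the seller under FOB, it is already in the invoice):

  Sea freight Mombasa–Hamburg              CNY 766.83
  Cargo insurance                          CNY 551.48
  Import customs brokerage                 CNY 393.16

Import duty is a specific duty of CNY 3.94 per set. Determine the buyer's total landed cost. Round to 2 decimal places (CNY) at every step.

FOB: the seller bears costs until goods are on board at the origin port; the buyer bears freight, insurance and all costs thereafter.
CIF value = FOB price + freight + insurance = 19937.75 + 766.83 + 551.48 = 21256.06
Import duty = 12850 × 3.94 = 50629.00
Buyer bears: freight 766.83 + insurance 551.48 + brokerage 393.16 + duty 50629.00 = 52340.47
Landed cost = invoice 19937.75 + 52340.47 = 72278.22

Total landed cost: CNY 72278.22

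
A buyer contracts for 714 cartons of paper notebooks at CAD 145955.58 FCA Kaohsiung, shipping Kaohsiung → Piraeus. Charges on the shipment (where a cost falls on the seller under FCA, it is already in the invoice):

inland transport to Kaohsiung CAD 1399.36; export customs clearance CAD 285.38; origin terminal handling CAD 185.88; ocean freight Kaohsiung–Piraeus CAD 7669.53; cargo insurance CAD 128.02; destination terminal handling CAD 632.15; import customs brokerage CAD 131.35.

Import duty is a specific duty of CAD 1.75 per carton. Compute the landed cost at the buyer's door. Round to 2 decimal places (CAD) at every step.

FCA: the seller delivers export-cleared goods to the carrier; the buyer bears costs from that point.
Already in the invoice (seller's account under FCA): inland to port, export clearance — exclude.
CIF value = FCA price + origin terminal + freight + insurance = 145955.58 + 185.88 + 7669.53 + 128.02 = 153939.01
Import duty = 714 × 1.75 = 1249.50
Buyer bears: origin terminal 185.88 + freight 7669.53 + insurance 128.02 + destination terminal 632.15 + brokerage 131.35 + duty 1249.50 = 9996.43
Landed cost = invoice 145955.58 + 9996.43 = 155952.01

Total landed cost: CAD 155952.01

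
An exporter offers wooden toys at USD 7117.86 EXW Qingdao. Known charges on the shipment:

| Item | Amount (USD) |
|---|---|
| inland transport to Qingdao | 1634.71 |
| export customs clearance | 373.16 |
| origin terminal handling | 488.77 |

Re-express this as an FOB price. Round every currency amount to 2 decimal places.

FOB price: USD 9614.50

From EXW to FOB, the seller additionally bears: inland to port, export clearance, origin terminal.
FOB price = 7117.86 + 1634.71 + 373.16 + 488.77 = 9614.50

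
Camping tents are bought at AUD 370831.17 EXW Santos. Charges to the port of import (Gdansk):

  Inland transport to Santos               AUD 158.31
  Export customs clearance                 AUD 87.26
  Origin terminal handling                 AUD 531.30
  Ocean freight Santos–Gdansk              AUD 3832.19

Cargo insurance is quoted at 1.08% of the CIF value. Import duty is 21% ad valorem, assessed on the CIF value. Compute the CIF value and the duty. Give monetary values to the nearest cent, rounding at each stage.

Let C be the CIF value. C = EXW price + pre-shipment costs + freight + 1.08% × C
C − 1.08% × C = 370831.17 + 158.31 + 87.26 + 531.30 + 3832.19
0.9892 × C = 375440.23
C = 375440.23 / 0.9892 = 379539.25
Insurance premium = 1.08% × 379539.25 = 4099.02
Import duty = 379539.25 × 21% = 79703.24

CIF value: AUD 379539.25; import duty: AUD 79703.24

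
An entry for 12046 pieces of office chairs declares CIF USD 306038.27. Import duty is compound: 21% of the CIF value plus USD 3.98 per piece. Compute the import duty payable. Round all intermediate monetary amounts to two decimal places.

Import duty: USD 112211.12

Ad valorem component: 306038.27 × 21% = 64268.04
Specific component: 12046 × 3.98 = 47943.08
Import duty = 64268.04 + 47943.08 = 112211.12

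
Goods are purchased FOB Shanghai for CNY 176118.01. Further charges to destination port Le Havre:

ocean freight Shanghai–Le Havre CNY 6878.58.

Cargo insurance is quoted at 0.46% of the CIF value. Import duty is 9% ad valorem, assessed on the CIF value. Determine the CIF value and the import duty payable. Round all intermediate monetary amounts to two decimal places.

CIF value: CNY 183842.26; import duty: CNY 16545.80

Let C be the CIF value. C = FOB price + freight + 0.46% × C
C − 0.46% × C = 176118.01 + 6878.58
0.9954 × C = 182996.59
C = 182996.59 / 0.9954 = 183842.26
Insurance premium = 0.46% × 183842.26 = 845.67
Import duty = 183842.26 × 9% = 16545.80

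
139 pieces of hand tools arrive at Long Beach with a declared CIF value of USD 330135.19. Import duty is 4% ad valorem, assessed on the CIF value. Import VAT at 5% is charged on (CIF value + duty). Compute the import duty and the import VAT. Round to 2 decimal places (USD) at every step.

Import duty = 330135.19 × 4% = 13205.41
VAT base = CIF + duty = 330135.19 + 13205.41 = 343340.60
Import VAT = 343340.60 × 5% = 17167.03

Import duty: USD 13205.41; import VAT: USD 17167.03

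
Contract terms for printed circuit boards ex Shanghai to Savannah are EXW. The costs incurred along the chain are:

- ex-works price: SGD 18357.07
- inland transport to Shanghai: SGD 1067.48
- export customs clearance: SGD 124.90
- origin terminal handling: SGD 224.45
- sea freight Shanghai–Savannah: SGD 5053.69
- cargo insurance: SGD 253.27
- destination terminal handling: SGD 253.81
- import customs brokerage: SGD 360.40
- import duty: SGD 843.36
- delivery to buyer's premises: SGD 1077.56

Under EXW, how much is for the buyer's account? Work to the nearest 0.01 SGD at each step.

EXW: the seller makes goods available at their premises; the buyer bears all onward costs.
Seller's account: goods 18357.07 = 18357.07
Buyer's account: inland to port 1067.48 + export clearance 124.90 + origin terminal 224.45 + freight 5053.69 + insurance 253.27 + destination terminal 253.81 + brokerage 360.40 + duty 843.36 + delivery 1077.56 = 9258.92

Buyer's account: SGD 9258.92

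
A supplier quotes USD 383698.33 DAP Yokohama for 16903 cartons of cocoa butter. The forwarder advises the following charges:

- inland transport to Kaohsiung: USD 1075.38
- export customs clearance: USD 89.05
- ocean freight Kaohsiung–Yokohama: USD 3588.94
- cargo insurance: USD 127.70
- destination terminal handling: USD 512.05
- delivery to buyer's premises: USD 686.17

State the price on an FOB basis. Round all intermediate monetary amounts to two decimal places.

FOB price: USD 378783.47

Not relevant to the conversion: export clearance, inland to port — on the seller under both DAP and FOB; already in the DAP price and stays in the FOB price.
From DAP to FOB, the seller no longer bears: freight, insurance, destination terminal, delivery.
FOB price = 383698.33 − 3588.94 − 127.70 − 512.05 − 686.17 = 378783.47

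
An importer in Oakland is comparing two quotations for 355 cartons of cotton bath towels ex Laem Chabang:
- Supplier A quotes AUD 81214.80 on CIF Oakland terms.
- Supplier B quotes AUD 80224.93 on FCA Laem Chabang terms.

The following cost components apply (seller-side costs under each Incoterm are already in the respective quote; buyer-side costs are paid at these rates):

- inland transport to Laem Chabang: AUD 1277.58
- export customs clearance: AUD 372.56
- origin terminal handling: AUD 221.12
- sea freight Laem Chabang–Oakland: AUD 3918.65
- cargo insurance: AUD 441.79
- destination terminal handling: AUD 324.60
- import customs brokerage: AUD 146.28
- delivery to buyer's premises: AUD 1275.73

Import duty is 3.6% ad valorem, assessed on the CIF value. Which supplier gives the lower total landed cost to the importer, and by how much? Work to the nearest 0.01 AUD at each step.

Supplier A is cheaper by AUD 3720.99

Supplier A (CIF):
The CIF price already equals the CIF value: 81214.80
Import duty = 81214.80 × 3.6% = 2923.73
Buyer bears (A): 324.60 + 146.28 + 1275.73 = 1746.61
Landed cost (A) = invoice 81214.80 + 1746.61 + duty 2923.73 = 85885.14
Supplier B (FCA):
CIF value = FCA price + origin terminal + freight + insurance = 80224.93 + 221.12 + 3918.65 + 441.79 = 84806.49
Import duty = 84806.49 × 3.6% = 3053.03
Buyer bears (B): 221.12 + 3918.65 + 441.79 + 324.60 + 146.28 + 1275.73 = 6328.17
Landed cost (B) = invoice 80224.93 + 6328.17 + duty 3053.03 = 89606.13
Difference = |85885.14 − 89606.13| = 3720.99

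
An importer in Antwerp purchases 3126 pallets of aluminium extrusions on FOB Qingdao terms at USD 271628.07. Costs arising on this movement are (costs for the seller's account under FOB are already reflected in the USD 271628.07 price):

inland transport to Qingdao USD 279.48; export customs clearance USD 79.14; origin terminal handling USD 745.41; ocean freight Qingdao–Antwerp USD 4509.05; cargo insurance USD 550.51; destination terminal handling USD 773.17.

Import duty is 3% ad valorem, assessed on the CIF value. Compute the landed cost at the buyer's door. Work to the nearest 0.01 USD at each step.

FOB: the seller bears costs until goods are on board at the origin port; the buyer bears freight, insurance and all costs thereafter.
Already in the invoice (seller's account under FOB): inland to port, export clearance, origin terminal — exclude.
CIF value = FOB price + freight + insurance = 271628.07 + 4509.05 + 550.51 = 276687.63
Import duty = 276687.63 × 3% = 8300.63
Buyer bears: freight 4509.05 + insurance 550.51 + destination terminal 773.17 + duty 8300.63 = 14133.36
Landed cost = invoice 271628.07 + 14133.36 = 285761.43

Total landed cost: USD 285761.43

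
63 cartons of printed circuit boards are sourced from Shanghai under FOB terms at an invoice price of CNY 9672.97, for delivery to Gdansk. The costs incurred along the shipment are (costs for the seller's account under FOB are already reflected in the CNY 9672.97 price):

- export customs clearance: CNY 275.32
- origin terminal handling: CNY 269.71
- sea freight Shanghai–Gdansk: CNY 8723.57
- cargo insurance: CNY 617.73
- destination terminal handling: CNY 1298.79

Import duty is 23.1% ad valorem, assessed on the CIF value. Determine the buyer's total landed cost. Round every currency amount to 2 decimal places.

Total landed cost: CNY 24705.36

FOB: the seller bears costs until goods are on board at the origin port; the buyer bears freight, insurance and all costs thereafter.
Already in the invoice (seller's account under FOB): export clearance, origin terminal — exclude.
CIF value = FOB price + freight + insurance = 9672.97 + 8723.57 + 617.73 = 19014.27
Import duty = 19014.27 × 23.1% = 4392.30
Buyer bears: freight 8723.57 + insurance 617.73 + destination terminal 1298.79 + duty 4392.30 = 15032.39
Landed cost = invoice 9672.97 + 15032.39 = 24705.36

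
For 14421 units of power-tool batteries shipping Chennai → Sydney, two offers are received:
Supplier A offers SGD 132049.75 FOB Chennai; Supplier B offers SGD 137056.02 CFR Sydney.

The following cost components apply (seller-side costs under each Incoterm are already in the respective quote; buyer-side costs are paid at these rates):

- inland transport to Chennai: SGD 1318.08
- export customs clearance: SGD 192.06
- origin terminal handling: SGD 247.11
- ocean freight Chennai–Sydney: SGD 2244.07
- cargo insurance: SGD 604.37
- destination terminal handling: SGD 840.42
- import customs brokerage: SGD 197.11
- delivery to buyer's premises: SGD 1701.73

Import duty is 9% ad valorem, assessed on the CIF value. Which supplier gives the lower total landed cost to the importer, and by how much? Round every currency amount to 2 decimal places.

Supplier A (FOB):
CIF value = FOB price + freight + insurance = 132049.75 + 2244.07 + 604.37 = 134898.19
Import duty = 134898.19 × 9% = 12140.84
Buyer bears (A): 2244.07 + 604.37 + 840.42 + 197.11 + 1701.73 = 5587.70
Landed cost (A) = invoice 132049.75 + 5587.70 + duty 12140.84 = 149778.29
Supplier B (CFR):
CIF value = CFR price + insurance = 137056.02 + 604.37 = 137660.39
Import duty = 137660.39 × 9% = 12389.44
Buyer bears (B): 604.37 + 840.42 + 197.11 + 1701.73 = 3343.63
Landed cost (B) = invoice 137056.02 + 3343.63 + duty 12389.44 = 152789.09
Difference = |149778.29 − 152789.09| = 3010.80

Supplier A is cheaper by SGD 3010.80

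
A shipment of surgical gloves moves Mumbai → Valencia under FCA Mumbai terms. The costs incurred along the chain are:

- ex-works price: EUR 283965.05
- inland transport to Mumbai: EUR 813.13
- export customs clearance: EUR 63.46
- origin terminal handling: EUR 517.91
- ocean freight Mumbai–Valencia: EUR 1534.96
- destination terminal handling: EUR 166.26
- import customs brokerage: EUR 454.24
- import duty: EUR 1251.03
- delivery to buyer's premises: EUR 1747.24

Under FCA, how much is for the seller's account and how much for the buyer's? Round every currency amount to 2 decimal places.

FCA: the seller delivers export-cleared goods to the carrier; the buyer bears costs from that point.
Seller's account: goods 283965.05 + inland to port 813.13 + export clearance 63.46 = 284841.64
Buyer's account: origin terminal 517.91 + freight 1534.96 + destination terminal 166.26 + brokerage 454.24 + duty 1251.03 + delivery 1747.24 = 5671.64

Seller: EUR 284841.64; buyer: EUR 5671.64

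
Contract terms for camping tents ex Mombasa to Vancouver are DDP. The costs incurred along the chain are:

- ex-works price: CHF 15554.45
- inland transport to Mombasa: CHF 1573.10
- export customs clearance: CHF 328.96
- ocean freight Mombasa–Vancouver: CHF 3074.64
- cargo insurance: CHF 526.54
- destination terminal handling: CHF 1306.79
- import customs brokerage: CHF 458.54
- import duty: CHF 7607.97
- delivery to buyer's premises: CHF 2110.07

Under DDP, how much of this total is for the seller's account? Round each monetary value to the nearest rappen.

Seller's account: CHF 32541.06

DDP: the seller bears all costs including import duty.
Seller's account: goods 15554.45 + inland to port 1573.10 + export clearance 328.96 + freight 3074.64 + insurance 526.54 + destination terminal 1306.79 + brokerage 458.54 + duty 7607.97 + delivery 2110.07 = 32541.06
Buyer's account: 0.00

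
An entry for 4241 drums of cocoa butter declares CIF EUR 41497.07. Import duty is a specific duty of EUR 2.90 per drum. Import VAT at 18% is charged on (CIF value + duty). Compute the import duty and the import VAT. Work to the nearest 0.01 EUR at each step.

Import duty = 4241 × 2.90 = 12298.90
VAT base = CIF + duty = 41497.07 + 12298.90 = 53795.97
Import VAT = 53795.97 × 18% = 9683.27

Import duty: EUR 12298.90; import VAT: EUR 9683.27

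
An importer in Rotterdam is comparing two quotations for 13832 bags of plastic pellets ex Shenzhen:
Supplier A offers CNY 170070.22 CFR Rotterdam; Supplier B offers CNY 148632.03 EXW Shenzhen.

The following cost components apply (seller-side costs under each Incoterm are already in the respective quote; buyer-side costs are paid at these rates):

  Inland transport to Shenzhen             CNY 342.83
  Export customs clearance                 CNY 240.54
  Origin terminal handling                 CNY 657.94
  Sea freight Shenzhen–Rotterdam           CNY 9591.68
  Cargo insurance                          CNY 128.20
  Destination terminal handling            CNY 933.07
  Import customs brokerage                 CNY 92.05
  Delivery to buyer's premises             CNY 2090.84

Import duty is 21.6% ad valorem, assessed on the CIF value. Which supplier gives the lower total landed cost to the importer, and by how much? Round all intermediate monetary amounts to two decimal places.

Supplier B is cheaper by CNY 12895.92

Supplier A (CFR):
CIF value = CFR price + insurance = 170070.22 + 128.20 = 170198.42
Import duty = 170198.42 × 21.6% = 36762.86
Buyer bears (A): 128.20 + 933.07 + 92.05 + 2090.84 = 3244.16
Landed cost (A) = invoice 170070.22 + 3244.16 + duty 36762.86 = 210077.24
Supplier B (EXW):
CIF value = EXW price + inland to port + export clearance + origin terminal + freight + insurance = 148632.03 + 342.83 + 240.54 + 657.94 + 9591.68 + 128.20 = 159593.22
Import duty = 159593.22 × 21.6% = 34472.14
Buyer bears (B): 342.83 + 240.54 + 657.94 + 9591.68 + 128.20 + 933.07 + 92.05 + 2090.84 = 14077.15
Landed cost (B) = invoice 148632.03 + 14077.15 + duty 34472.14 = 197181.32
Difference = |210077.24 − 197181.32| = 12895.92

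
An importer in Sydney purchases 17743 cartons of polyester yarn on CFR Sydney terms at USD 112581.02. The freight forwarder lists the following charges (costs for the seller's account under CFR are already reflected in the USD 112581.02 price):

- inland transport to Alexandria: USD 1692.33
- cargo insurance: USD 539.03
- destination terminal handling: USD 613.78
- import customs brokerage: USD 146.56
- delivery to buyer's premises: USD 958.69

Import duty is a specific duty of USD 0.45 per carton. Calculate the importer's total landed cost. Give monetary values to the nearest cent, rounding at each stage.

Total landed cost: USD 122823.43

CFR: the seller pays costs through ocean freight to the destination port, but not insurance.
Already in the invoice (seller's account under CFR): inland to port — exclude.
CIF value = CFR price + insurance = 112581.02 + 539.03 = 113120.05
Import duty = 17743 × 0.45 = 7984.35
Buyer bears: insurance 539.03 + destination terminal 613.78 + brokerage 146.56 + delivery 958.69 + duty 7984.35 = 10242.41
Landed cost = invoice 112581.02 + 10242.41 = 122823.43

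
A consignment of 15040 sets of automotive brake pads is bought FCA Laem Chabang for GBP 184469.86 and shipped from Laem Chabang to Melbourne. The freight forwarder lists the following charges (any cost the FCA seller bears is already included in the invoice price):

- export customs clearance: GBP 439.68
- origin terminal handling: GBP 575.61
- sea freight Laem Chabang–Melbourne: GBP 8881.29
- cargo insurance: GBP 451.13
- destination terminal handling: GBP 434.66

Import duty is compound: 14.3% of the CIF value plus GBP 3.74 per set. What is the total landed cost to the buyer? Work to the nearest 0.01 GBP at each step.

Total landed cost: GBP 278858.19

FCA: the seller delivers export-cleared goods to the carrier; the buyer bears costs from that point.
Already in the invoice (seller's account under FCA): export clearance — exclude.
CIF value = FCA price + origin terminal + freight + insurance = 184469.86 + 575.61 + 8881.29 + 451.13 = 194377.89
Ad valorem component: 194377.89 × 14.3% = 27796.04
Specific component: 15040 × 3.74 = 56249.60
Import duty = 27796.04 + 56249.60 = 84045.64
Buyer bears: origin terminal 575.61 + freight 8881.29 + insurance 451.13 + destination terminal 434.66 + duty 84045.64 = 94388.33
Landed cost = invoice 184469.86 + 94388.33 = 278858.19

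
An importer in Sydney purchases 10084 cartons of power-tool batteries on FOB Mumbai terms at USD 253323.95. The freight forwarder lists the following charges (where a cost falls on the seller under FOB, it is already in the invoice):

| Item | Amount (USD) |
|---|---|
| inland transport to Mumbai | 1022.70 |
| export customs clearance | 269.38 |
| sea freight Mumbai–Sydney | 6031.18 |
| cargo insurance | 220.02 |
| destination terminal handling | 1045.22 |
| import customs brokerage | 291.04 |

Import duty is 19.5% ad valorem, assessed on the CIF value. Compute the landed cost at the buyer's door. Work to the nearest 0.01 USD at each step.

Total landed cost: USD 311528.56

FOB: the seller bears costs until goods are on board at the origin port; the buyer bears freight, insurance and all costs thereafter.
Already in the invoice (seller's account under FOB): inland to port, export clearance — exclude.
CIF value = FOB price + freight + insurance = 253323.95 + 6031.18 + 220.02 = 259575.15
Import duty = 259575.15 × 19.5% = 50617.15
Buyer bears: freight 6031.18 + insurance 220.02 + destination terminal 1045.22 + brokerage 291.04 + duty 50617.15 = 58204.61
Landed cost = invoice 253323.95 + 58204.61 = 311528.56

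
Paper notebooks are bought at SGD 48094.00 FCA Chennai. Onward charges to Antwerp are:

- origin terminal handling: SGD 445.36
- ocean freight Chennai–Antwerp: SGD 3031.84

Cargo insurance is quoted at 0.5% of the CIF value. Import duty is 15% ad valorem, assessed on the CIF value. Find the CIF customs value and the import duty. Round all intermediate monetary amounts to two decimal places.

CIF value: SGD 51830.35; import duty: SGD 7774.55

Let C be the CIF value. C = FCA price + pre-shipment costs + freight + 0.5% × C
C − 0.5% × C = 48094.00 + 445.36 + 3031.84
0.995 × C = 51571.20
C = 51571.20 / 0.995 = 51830.35
Insurance premium = 0.5% × 51830.35 = 259.15
Import duty = 51830.35 × 15% = 7774.55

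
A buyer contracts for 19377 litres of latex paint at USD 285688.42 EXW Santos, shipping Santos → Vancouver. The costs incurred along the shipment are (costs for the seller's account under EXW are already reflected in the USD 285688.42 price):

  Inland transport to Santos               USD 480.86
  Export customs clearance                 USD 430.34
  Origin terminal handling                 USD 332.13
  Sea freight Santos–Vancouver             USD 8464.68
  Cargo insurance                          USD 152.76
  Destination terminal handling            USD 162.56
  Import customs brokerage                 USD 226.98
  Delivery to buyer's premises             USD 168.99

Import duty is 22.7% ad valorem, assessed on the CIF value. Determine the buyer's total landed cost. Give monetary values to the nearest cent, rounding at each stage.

EXW: the seller makes goods available at their premises; the buyer bears all onward costs.
CIF value = EXW price + inland to port + export clearance + origin terminal + freight + insurance = 285688.42 + 480.86 + 430.34 + 332.13 + 8464.68 + 152.76 = 295549.19
Import duty = 295549.19 × 22.7% = 67089.67
Buyer bears: inland to port 480.86 + export clearance 430.34 + origin terminal 332.13 + freight 8464.68 + insurance 152.76 + destination terminal 162.56 + brokerage 226.98 + delivery 168.99 + duty 67089.67 = 77508.97
Landed cost = invoice 285688.42 + 77508.97 = 363197.39

Total landed cost: USD 363197.39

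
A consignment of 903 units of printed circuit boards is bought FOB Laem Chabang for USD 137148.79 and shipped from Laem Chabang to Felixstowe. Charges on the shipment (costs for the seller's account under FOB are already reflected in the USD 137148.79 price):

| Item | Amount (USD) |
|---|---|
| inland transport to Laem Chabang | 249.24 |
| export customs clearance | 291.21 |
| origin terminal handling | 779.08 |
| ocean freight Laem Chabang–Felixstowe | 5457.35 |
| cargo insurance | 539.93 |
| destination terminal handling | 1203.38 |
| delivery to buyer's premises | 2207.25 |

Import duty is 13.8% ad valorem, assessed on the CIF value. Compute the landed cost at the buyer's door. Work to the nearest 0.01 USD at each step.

Total landed cost: USD 166310.86

FOB: the seller bears costs until goods are on board at the origin port; the buyer bears freight, insurance and all costs thereafter.
Already in the invoice (seller's account under FOB): inland to port, export clearance, origin terminal — exclude.
CIF value = FOB price + freight + insurance = 137148.79 + 5457.35 + 539.93 = 143146.07
Import duty = 143146.07 × 13.8% = 19754.16
Buyer bears: freight 5457.35 + insurance 539.93 + destination terminal 1203.38 + delivery 2207.25 + duty 19754.16 = 29162.07
Landed cost = invoice 137148.79 + 29162.07 = 166310.86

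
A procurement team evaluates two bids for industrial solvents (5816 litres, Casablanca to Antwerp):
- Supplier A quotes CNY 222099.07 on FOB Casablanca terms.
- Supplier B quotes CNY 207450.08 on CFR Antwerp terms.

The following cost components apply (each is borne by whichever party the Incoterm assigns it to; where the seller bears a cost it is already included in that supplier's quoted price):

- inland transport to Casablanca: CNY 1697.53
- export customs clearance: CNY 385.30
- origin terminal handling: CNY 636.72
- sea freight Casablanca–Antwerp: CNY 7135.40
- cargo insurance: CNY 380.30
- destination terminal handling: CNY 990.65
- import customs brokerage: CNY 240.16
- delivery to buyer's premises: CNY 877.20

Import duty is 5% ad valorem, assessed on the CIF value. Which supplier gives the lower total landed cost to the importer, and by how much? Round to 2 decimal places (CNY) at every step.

Supplier B is cheaper by CNY 22873.61

Supplier A (FOB):
CIF value = FOB price + freight + insurance = 222099.07 + 7135.40 + 380.30 = 229614.77
Import duty = 229614.77 × 5% = 11480.74
Buyer bears (A): 7135.40 + 380.30 + 990.65 + 240.16 + 877.20 = 9623.71
Landed cost (A) = invoice 222099.07 + 9623.71 + duty 11480.74 = 243203.52
Supplier B (CFR):
CIF value = CFR price + insurance = 207450.08 + 380.30 = 207830.38
Import duty = 207830.38 × 5% = 10391.52
Buyer bears (B): 380.30 + 990.65 + 240.16 + 877.20 = 2488.31
Landed cost (B) = invoice 207450.08 + 2488.31 + duty 10391.52 = 220329.91
Difference = |243203.52 − 220329.91| = 22873.61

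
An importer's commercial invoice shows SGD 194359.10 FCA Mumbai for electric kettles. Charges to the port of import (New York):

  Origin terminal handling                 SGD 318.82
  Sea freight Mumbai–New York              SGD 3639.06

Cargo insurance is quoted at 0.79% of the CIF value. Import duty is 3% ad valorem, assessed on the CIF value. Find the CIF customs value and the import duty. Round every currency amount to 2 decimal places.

CIF value: SGD 199896.16; import duty: SGD 5996.88

Let C be the CIF value. C = FCA price + pre-shipment costs + freight + 0.79% × C
C − 0.79% × C = 194359.10 + 318.82 + 3639.06
0.9921 × C = 198316.98
C = 198316.98 / 0.9921 = 199896.16
Insurance premium = 0.79% × 199896.16 = 1579.18
Import duty = 199896.16 × 3% = 5996.88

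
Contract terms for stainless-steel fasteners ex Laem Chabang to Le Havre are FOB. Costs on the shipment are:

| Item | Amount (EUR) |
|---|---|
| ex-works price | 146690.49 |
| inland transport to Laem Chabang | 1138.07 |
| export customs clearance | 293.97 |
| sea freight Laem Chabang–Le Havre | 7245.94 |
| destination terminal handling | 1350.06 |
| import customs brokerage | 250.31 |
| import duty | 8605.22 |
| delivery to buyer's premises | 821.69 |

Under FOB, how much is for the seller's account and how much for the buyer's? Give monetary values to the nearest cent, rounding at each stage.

FOB: the seller bears costs until goods are on board at the origin port; the buyer bears freight, insurance and all costs thereafter.
Seller's account: goods 146690.49 + inland to port 1138.07 + export clearance 293.97 = 148122.53
Buyer's account: freight 7245.94 + destination terminal 1350.06 + brokerage 250.31 + duty 8605.22 + delivery 821.69 = 18273.22

Seller: EUR 148122.53; buyer: EUR 18273.22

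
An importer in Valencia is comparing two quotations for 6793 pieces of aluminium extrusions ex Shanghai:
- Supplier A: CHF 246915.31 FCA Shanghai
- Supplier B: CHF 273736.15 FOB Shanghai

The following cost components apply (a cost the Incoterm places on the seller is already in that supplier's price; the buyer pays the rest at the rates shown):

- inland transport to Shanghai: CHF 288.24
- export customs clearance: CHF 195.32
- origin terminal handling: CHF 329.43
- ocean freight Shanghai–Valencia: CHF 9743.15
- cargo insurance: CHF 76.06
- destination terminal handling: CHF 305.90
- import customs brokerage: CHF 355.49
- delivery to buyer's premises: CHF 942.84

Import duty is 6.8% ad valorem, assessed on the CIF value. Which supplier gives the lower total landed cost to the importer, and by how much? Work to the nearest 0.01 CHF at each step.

Supplier A (FCA):
CIF value = FCA price + origin terminal + freight + insurance = 246915.31 + 329.43 + 9743.15 + 76.06 = 257063.95
Import duty = 257063.95 × 6.8% = 17480.35
Buyer bears (A): 329.43 + 9743.15 + 76.06 + 305.90 + 355.49 + 942.84 = 11752.87
Landed cost (A) = invoice 246915.31 + 11752.87 + duty 17480.35 = 276148.53
Supplier B (FOB):
CIF value = FOB price + freight + insurance = 273736.15 + 9743.15 + 76.06 = 283555.36
Import duty = 283555.36 × 6.8% = 19281.76
Buyer bears (B): 9743.15 + 76.06 + 305.90 + 355.49 + 942.84 = 11423.44
Landed cost (B) = invoice 273736.15 + 11423.44 + duty 19281.76 = 304441.35
Difference = |276148.53 − 304441.35| = 28292.82

Supplier A is cheaper by CHF 28292.82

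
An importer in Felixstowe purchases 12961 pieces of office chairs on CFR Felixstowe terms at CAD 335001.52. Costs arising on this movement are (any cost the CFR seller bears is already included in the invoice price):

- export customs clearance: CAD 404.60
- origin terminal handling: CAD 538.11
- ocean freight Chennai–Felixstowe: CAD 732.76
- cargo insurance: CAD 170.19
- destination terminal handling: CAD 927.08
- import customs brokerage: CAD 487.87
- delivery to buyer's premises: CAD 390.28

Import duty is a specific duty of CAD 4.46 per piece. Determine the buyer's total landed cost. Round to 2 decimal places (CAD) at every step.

Total landed cost: CAD 394783.00

CFR: the seller pays costs through ocean freight to the destination port, but not insurance.
Already in the invoice (seller's account under CFR): export clearance, origin terminal, freight — exclude.
CIF value = CFR price + insurance = 335001.52 + 170.19 = 335171.71
Import duty = 12961 × 4.46 = 57806.06
Buyer bears: insurance 170.19 + destination terminal 927.08 + brokerage 487.87 + delivery 390.28 + duty 57806.06 = 59781.48
Landed cost = invoice 335001.52 + 59781.48 = 394783.00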